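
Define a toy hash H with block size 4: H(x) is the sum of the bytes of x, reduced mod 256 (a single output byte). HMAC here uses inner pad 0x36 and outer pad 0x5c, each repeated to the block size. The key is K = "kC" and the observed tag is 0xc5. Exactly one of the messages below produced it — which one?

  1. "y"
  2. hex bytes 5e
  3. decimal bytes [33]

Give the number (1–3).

1

Key "kC" = 6b 43 is 2 bytes ≤ B = 4; zero-pad to 4 bytes: K' = 6b 43 00 00.
K' ⊕ ipad = 5d 75 36 36; K' ⊕ opad = 37 1f 5c 5c.
m1: inner = H(5d 75 36 36 79) = b7; tag = H(37 1f 5c 5c b7) = c5 ← matches
m2: inner = H(5d 75 36 36 5e) = 9c; tag = H(37 1f 5c 5c 9c) = aa
m3: inner = H(5d 75 36 36 21) = 5f; tag = H(37 1f 5c 5c 5f) = 6d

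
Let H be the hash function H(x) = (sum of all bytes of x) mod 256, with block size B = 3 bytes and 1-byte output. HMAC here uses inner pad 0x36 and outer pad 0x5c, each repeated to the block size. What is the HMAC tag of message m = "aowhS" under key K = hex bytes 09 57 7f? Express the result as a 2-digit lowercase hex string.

6e

Key hex bytes 09 57 7f is exactly B = 3 bytes: K' = 09 57 7f.
K' ⊕ ipad = 3f 61 49.  K' ⊕ opad = 55 0b 23.
Inner input = (K'⊕ipad) ∥ m = 3f 61 49 ∥ 61 6f 77 68 53.
Inner hash: sum = 63+97+73+97+111+119+104+83 = 747; mod 256 = 235 → eb.
Outer input = (K'⊕opad) ∥ inner = 55 0b 23 ∥ eb.
Outer hash (tag): sum = 85+11+35+235 = 366; mod 256 = 110 → 6e.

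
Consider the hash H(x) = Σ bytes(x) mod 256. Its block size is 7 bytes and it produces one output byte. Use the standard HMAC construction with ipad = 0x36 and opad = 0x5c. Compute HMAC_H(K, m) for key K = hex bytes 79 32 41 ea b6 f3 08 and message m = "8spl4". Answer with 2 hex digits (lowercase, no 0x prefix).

Key hex bytes 79 32 41 ea b6 f3 08 is exactly B = 7 bytes: K' = 79 32 41 ea b6 f3 08.
K' ⊕ ipad = 4f 04 77 dc 80 c5 3e.  K' ⊕ opad = 25 6e 1d b6 ea af 54.
Inner input = (K'⊕ipad) ∥ m = 4f 04 77 dc 80 c5 3e ∥ 38 73 70 6c 34.
Inner hash: sum = 79+4+119+220+128+197+62+56+115+112+108+52 = 1252; mod 256 = 228 → e4.
Outer input = (K'⊕opad) ∥ inner = 25 6e 1d b6 ea af 54 ∥ e4.
Outer hash (tag): sum = 37+110+29+182+234+175+84+228 = 1079; mod 256 = 55 → 37.

37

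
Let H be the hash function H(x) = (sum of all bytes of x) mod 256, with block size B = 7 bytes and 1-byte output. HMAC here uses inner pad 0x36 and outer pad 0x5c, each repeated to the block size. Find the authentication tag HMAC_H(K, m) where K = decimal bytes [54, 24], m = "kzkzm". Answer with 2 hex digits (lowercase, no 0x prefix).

ed

Key decimal bytes [54, 24] = 36 18 is 2 bytes ≤ B = 7; zero-pad to 7 bytes: K' = 36 18 00 00 00 00 00.
K' ⊕ ipad = 00 2e 36 36 36 36 36.  K' ⊕ opad = 6a 44 5c 5c 5c 5c 5c.
Inner input = (K'⊕ipad) ∥ m = 00 2e 36 36 36 36 36 ∥ 6b 7a 6b 7a 6d.
Inner hash: sum = 0+46+54+54+54+54+54+107+122+107+122+109 = 883; mod 256 = 115 → 73.
Outer input = (K'⊕opad) ∥ inner = 6a 44 5c 5c 5c 5c 5c ∥ 73.
Outer hash (tag): sum = 106+68+92+92+92+92+92+115 = 749; mod 256 = 237 → ed.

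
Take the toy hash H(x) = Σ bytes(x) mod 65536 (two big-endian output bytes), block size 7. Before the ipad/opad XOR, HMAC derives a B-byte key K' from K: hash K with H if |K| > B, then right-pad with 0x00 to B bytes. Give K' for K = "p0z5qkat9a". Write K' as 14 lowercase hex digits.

039a0000000000

|K| = 10 > B = 7, so first hash the key.
H(K): sum = 112+48+122+53+113+107+97+116+57+97 = 922 → 03 9a.
Zero-pad H(K) = 03 9a to 7 bytes: K' = 03 9a 00 00 00 00 00.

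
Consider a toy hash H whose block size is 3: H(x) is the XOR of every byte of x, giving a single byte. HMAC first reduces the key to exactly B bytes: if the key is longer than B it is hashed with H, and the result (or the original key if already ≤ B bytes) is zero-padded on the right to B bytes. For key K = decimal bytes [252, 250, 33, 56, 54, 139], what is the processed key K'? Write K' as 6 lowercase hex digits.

a20000

|K| = 6 > B = 3, so first hash the key.
H(K): XOR fc⊕fa⊕21⊕38⊕36⊕8b = a2.
Zero-pad H(K) = a2 to 3 bytes: K' = a2 00 00.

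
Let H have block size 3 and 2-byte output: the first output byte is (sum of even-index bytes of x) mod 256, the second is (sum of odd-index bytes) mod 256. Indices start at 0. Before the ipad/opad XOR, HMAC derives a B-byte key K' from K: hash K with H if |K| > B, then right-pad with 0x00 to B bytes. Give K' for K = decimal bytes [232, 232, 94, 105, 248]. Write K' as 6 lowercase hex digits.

3e5100

|K| = 5 > B = 3, so first hash the key.
H(K): even-index sum = 574 mod 256 = 62; odd-index sum = 337 mod 256 = 81 → 3e 51.
Zero-pad H(K) = 3e 51 to 3 bytes: K' = 3e 51 00.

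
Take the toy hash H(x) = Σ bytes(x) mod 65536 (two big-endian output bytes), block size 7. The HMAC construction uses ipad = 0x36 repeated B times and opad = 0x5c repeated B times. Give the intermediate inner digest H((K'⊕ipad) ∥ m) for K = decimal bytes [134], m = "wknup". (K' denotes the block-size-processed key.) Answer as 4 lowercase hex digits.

Key decimal bytes [134] = 86 is 1 byte ≤ B = 7; zero-pad to 7 bytes: K' = 86 00 00 00 00 00 00.
K' ⊕ ipad = b0 36 36 36 36 36 36.
Inner input = b0 36 36 36 36 36 36 ∥ 77 6b 6e 75 70.
Inner hash: sum = 176+54+54+54+54+54+54+119+107+110+117+112 = 1065 → 04 29.

0429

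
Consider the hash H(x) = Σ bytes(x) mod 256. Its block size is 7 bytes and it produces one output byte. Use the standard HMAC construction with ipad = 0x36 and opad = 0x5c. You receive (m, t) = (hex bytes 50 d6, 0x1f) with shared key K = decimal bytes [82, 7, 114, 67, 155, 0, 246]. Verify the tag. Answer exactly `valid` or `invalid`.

invalid

Key decimal bytes [82, 7, 114, 67, 155, 0, 246] = 52 07 72 43 9b 00 f6 is exactly B = 7 bytes: K' = 52 07 72 43 9b 00 f6.
K' ⊕ ipad = 64 31 44 75 ad 36 c0; K' ⊕ opad = 0e 5b 2e 1f c7 5c aa.
Inner hash: sum = 100+49+68+117+173+54+192+80+214 = 1047; mod 256 = 23 → 17.
Outer hash (recomputed tag): sum = 14+91+46+31+199+92+170+23 = 666; mod 256 = 154 → 9a.
Recomputed tag = 9a; claimed = 1f → mismatch.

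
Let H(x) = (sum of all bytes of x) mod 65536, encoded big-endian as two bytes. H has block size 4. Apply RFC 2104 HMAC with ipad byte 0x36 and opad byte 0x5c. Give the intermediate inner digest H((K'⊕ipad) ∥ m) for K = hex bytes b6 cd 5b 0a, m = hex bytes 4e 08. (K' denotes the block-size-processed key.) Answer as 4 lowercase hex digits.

Key hex bytes b6 cd 5b 0a is exactly B = 4 bytes: K' = b6 cd 5b 0a.
K' ⊕ ipad = 80 fb 6d 3c.
Inner input = 80 fb 6d 3c ∥ 4e 08.
Inner hash: sum = 128+251+109+60+78+8 = 634 → 02 7a.

027a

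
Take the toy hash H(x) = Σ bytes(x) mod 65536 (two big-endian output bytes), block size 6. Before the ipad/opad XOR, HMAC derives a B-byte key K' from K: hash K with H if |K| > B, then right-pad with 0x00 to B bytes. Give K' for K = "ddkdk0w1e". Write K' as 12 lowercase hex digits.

|K| = 9 > B = 6, so first hash the key.
H(K): sum = 100+100+107+100+107+48+119+49+101 = 831 → 03 3f.
Zero-pad H(K) = 03 3f to 6 bytes: K' = 03 3f 00 00 00 00.

033f00000000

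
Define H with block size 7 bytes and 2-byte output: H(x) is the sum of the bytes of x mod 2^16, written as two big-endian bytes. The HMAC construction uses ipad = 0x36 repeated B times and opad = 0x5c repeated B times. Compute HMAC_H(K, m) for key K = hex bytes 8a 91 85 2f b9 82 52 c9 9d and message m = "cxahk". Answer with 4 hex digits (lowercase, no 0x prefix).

0309

Key hex bytes 8a 91 85 2f b9 82 52 c9 9d is 9 bytes > B = 7, so hash it first: H(key) = 04 c2, then zero-pad to 7 bytes: K' = 04 c2 00 00 00 00 00.
K' ⊕ ipad = 32 f4 36 36 36 36 36.  K' ⊕ opad = 58 9e 5c 5c 5c 5c 5c.
Inner input = (K'⊕ipad) ∥ m = 32 f4 36 36 36 36 36 ∥ 63 78 61 68 6b.
Inner hash: sum = 50+244+54+54+54+54+54+99+120+97+104+107 = 1091 → 04 43.
Outer input = (K'⊕opad) ∥ inner = 58 9e 5c 5c 5c 5c 5c ∥ 04 43.
Outer hash (tag): sum = 88+158+92+92+92+92+92+4+67 = 777 → 03 09.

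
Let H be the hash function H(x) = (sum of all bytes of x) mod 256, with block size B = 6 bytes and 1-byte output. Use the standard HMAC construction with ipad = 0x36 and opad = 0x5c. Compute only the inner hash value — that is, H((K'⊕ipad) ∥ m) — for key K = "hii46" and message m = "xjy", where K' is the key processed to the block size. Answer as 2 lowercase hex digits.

af

Key "hii46" = 68 69 69 34 36 is 5 bytes ≤ B = 6; zero-pad to 6 bytes: K' = 68 69 69 34 36 00.
K' ⊕ ipad = 5e 5f 5f 02 00 36.
Inner input = 5e 5f 5f 02 00 36 ∥ 78 6a 79.
Inner hash: sum = 94+95+95+2+0+54+120+106+121 = 687; mod 256 = 175 → af.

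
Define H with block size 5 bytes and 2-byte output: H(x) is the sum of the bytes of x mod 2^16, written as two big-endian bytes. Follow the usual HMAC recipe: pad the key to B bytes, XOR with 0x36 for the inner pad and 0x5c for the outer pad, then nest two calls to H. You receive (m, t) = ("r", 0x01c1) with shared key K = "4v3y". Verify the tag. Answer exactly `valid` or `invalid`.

valid

Key "4v3y" = 34 76 33 79 is 4 bytes ≤ B = 5; zero-pad to 5 bytes: K' = 34 76 33 79 00.
K' ⊕ ipad = 02 40 05 4f 36; K' ⊕ opad = 68 2a 6f 25 5c.
Inner hash: sum = 2+64+5+79+54+114 = 318 → 01 3e.
Outer hash (recomputed tag): sum = 104+42+111+37+92+1+62 = 449 → 01 c1.
Recomputed tag = 01c1; claimed = 01c1 → match.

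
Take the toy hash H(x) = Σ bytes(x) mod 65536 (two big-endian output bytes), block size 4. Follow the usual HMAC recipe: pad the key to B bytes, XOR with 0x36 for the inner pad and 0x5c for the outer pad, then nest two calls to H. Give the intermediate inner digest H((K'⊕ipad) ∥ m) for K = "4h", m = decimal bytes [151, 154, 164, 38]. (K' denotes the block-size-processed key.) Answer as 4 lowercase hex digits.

02c7

Key "4h" = 34 68 is 2 bytes ≤ B = 4; zero-pad to 4 bytes: K' = 34 68 00 00.
K' ⊕ ipad = 02 5e 36 36.
Inner input = 02 5e 36 36 ∥ 97 9a a4 26.
Inner hash: sum = 2+94+54+54+151+154+164+38 = 711 → 02 c7.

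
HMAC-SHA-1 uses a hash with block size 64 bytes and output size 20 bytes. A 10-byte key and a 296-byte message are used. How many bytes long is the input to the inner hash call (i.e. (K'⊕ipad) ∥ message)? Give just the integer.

360

Key is 10 ≤ 64 bytes, zero-padded: |K'| = 64.
Inner input = (K'⊕ipad) ∥ m → 64 + 296 = 360 bytes.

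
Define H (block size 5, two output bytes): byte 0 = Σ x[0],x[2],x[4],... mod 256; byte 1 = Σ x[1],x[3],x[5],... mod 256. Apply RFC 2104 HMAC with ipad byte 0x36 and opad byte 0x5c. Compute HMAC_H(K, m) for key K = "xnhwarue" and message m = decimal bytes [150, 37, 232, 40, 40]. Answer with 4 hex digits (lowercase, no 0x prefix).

0875

Key "xnhwarue" = 78 6e 68 77 61 72 75 65 is 8 bytes > B = 5, so hash it first: H(key) = b6 bc, then zero-pad to 5 bytes: K' = b6 bc 00 00 00.
K' ⊕ ipad = 80 8a 36 36 36.  K' ⊕ opad = ea e0 5c 5c 5c.
Inner input = (K'⊕ipad) ∥ m = 80 8a 36 36 36 ∥ 96 25 e8 28 28.
Inner hash: even-index sum = 313 mod 256 = 57; odd-index sum = 614 mod 256 = 102 → 39 66.
Outer input = (K'⊕opad) ∥ inner = ea e0 5c 5c 5c ∥ 39 66.
Outer hash (tag): even-index sum = 520 mod 256 = 8; odd-index sum = 373 mod 256 = 117 → 08 75.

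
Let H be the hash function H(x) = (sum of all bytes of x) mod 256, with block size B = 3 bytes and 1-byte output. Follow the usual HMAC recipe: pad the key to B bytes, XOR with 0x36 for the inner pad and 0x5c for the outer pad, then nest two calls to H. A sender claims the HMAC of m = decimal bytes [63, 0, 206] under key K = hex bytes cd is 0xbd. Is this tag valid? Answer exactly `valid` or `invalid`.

valid

Key hex bytes cd is 1 byte ≤ B = 3; zero-pad to 3 bytes: K' = cd 00 00.
K' ⊕ ipad = fb 36 36; K' ⊕ opad = 91 5c 5c.
Inner hash: sum = 251+54+54+63+0+206 = 628; mod 256 = 116 → 74.
Outer hash (recomputed tag): sum = 145+92+92+116 = 445; mod 256 = 189 → bd.
Recomputed tag = bd; claimed = bd → match.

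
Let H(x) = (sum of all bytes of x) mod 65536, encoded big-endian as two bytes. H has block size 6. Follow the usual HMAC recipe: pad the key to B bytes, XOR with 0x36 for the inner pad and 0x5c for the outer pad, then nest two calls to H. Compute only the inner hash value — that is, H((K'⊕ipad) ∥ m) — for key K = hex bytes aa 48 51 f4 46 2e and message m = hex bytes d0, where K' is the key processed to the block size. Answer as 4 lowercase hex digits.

039b

Key hex bytes aa 48 51 f4 46 2e is exactly B = 6 bytes: K' = aa 48 51 f4 46 2e.
K' ⊕ ipad = 9c 7e 67 c2 70 18.
Inner input = 9c 7e 67 c2 70 18 ∥ d0.
Inner hash: sum = 156+126+103+194+112+24+208 = 923 → 03 9b.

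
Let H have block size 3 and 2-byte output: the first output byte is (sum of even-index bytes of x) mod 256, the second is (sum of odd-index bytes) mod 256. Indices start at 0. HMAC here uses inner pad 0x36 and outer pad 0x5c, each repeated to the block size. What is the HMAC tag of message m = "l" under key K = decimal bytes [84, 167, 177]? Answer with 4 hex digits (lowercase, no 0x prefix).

Key decimal bytes [84, 167, 177] = 54 a7 b1 is exactly B = 3 bytes: K' = 54 a7 b1.
K' ⊕ ipad = 62 91 87.  K' ⊕ opad = 08 fb ed.
Inner input = (K'⊕ipad) ∥ m = 62 91 87 ∥ 6c.
Inner hash: even-index sum = 233 mod 256 = 233; odd-index sum = 253 mod 256 = 253 → e9 fd.
Outer input = (K'⊕opad) ∥ inner = 08 fb ed ∥ e9 fd.
Outer hash (tag): even-index sum = 498 mod 256 = 242; odd-index sum = 484 mod 256 = 228 → f2 e4.

f2e4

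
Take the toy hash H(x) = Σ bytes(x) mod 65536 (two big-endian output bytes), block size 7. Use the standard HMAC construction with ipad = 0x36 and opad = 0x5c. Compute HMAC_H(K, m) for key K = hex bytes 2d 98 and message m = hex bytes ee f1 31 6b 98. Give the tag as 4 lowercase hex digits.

Key hex bytes 2d 98 is 2 bytes ≤ B = 7; zero-pad to 7 bytes: K' = 2d 98 00 00 00 00 00.
K' ⊕ ipad = 1b ae 36 36 36 36 36.  K' ⊕ opad = 71 c4 5c 5c 5c 5c 5c.
Inner input = (K'⊕ipad) ∥ m = 1b ae 36 36 36 36 36 ∥ ee f1 31 6b 98.
Inner hash: sum = 27+174+54+54+54+54+54+238+241+49+107+152 = 1258 → 04 ea.
Outer input = (K'⊕opad) ∥ inner = 71 c4 5c 5c 5c 5c 5c ∥ 04 ea.
Outer hash (tag): sum = 113+196+92+92+92+92+92+4+234 = 1007 → 03 ef.

03ef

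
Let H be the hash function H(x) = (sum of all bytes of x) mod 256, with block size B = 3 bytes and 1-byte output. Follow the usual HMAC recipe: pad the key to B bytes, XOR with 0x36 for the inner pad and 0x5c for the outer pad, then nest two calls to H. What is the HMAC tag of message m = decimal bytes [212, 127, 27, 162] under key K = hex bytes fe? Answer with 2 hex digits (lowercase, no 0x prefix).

Key hex bytes fe is 1 byte ≤ B = 3; zero-pad to 3 bytes: K' = fe 00 00.
K' ⊕ ipad = c8 36 36.  K' ⊕ opad = a2 5c 5c.
Inner input = (K'⊕ipad) ∥ m = c8 36 36 ∥ d4 7f 1b a2.
Inner hash: sum = 200+54+54+212+127+27+162 = 836; mod 256 = 68 → 44.
Outer input = (K'⊕opad) ∥ inner = a2 5c 5c ∥ 44.
Outer hash (tag): sum = 162+92+92+68 = 414; mod 256 = 158 → 9e.

9e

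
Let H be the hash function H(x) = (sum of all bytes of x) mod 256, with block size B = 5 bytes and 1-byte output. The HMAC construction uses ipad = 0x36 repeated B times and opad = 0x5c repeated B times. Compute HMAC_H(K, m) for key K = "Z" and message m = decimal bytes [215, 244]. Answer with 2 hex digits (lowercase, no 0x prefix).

Key "Z" = 5a is 1 byte ≤ B = 5; zero-pad to 5 bytes: K' = 5a 00 00 00 00.
K' ⊕ ipad = 6c 36 36 36 36.  K' ⊕ opad = 06 5c 5c 5c 5c.
Inner input = (K'⊕ipad) ∥ m = 6c 36 36 36 36 ∥ d7 f4.
Inner hash: sum = 108+54+54+54+54+215+244 = 783; mod 256 = 15 → 0f.
Outer input = (K'⊕opad) ∥ inner = 06 5c 5c 5c 5c ∥ 0f.
Outer hash (tag): sum = 6+92+92+92+92+15 = 389; mod 256 = 133 → 85.

85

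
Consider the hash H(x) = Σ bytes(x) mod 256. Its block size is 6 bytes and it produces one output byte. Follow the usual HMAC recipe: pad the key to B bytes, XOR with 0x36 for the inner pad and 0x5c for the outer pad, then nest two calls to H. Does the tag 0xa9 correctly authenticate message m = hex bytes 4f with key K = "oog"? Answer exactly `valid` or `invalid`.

valid

Key "oog" = 6f 6f 67 is 3 bytes ≤ B = 6; zero-pad to 6 bytes: K' = 6f 6f 67 00 00 00.
K' ⊕ ipad = 59 59 51 36 36 36; K' ⊕ opad = 33 33 3b 5c 5c 5c.
Inner hash: sum = 89+89+81+54+54+54+79 = 500; mod 256 = 244 → f4.
Outer hash (recomputed tag): sum = 51+51+59+92+92+92+244 = 681; mod 256 = 169 → a9.
Recomputed tag = a9; claimed = a9 → match.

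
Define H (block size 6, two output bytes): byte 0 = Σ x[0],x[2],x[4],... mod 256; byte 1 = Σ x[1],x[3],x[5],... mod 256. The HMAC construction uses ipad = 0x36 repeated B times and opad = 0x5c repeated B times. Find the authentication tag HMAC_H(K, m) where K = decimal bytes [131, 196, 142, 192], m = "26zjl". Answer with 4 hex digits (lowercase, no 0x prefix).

Key decimal bytes [131, 196, 142, 192] = 83 c4 8e c0 is 4 bytes ≤ B = 6; zero-pad to 6 bytes: K' = 83 c4 8e c0 00 00.
K' ⊕ ipad = b5 f2 b8 f6 36 36.  K' ⊕ opad = df 98 d2 9c 5c 5c.
Inner input = (K'⊕ipad) ∥ m = b5 f2 b8 f6 36 36 ∥ 32 36 7a 6a 6c.
Inner hash: even-index sum = 699 mod 256 = 187; odd-index sum = 702 mod 256 = 190 → bb be.
Outer input = (K'⊕opad) ∥ inner = df 98 d2 9c 5c 5c ∥ bb be.
Outer hash (tag): even-index sum = 712 mod 256 = 200; odd-index sum = 590 mod 256 = 78 → c8 4e.

c84e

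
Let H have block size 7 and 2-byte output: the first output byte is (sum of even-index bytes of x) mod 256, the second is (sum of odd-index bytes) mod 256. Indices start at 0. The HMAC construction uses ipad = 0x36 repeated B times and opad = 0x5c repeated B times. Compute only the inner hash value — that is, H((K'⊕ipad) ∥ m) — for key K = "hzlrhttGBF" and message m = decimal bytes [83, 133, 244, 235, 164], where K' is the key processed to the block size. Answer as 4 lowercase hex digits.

d632

Key "hzlrhttGBF" = 68 7a 6c 72 68 74 74 47 42 46 is 10 bytes > B = 7, so hash it first: H(key) = f2 ed, then zero-pad to 7 bytes: K' = f2 ed 00 00 00 00 00.
K' ⊕ ipad = c4 db 36 36 36 36 36.
Inner input = c4 db 36 36 36 36 36 ∥ 53 85 f4 eb a4.
Inner hash: even-index sum = 726 mod 256 = 214; odd-index sum = 818 mod 256 = 50 → d6 32.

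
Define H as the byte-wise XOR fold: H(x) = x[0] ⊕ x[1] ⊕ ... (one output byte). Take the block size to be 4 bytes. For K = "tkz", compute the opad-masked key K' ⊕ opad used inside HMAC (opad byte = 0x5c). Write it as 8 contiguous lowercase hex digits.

Key "tkz" = 74 6b 7a is 3 bytes ≤ B = 4; zero-pad to 4 bytes: K' = 74 6b 7a 00.
XOR each byte with 0x5c: 74⊕5c=28, 6b⊕5c=37, 7a⊕5c=26, 00⊕5c=5c.

2837265c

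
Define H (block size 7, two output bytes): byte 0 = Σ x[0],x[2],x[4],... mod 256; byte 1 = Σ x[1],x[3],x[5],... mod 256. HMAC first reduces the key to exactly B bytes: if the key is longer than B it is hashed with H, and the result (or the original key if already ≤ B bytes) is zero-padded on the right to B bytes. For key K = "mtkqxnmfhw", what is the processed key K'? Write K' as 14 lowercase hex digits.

25300000000000

|K| = 10 > B = 7, so first hash the key.
H(K): even-index sum = 549 mod 256 = 37; odd-index sum = 560 mod 256 = 48 → 25 30.
Zero-pad H(K) = 25 30 to 7 bytes: K' = 25 30 00 00 00 00 00.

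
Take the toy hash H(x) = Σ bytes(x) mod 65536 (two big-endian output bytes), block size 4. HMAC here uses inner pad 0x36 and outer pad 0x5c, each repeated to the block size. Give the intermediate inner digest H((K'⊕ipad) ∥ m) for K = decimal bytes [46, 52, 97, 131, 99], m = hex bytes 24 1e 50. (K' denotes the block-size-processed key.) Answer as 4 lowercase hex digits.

01d4

Key decimal bytes [46, 52, 97, 131, 99] = 2e 34 61 83 63 is 5 bytes > B = 4, so hash it first: H(key) = 01 a9, then zero-pad to 4 bytes: K' = 01 a9 00 00.
K' ⊕ ipad = 37 9f 36 36.
Inner input = 37 9f 36 36 ∥ 24 1e 50.
Inner hash: sum = 55+159+54+54+36+30+80 = 468 → 01 d4.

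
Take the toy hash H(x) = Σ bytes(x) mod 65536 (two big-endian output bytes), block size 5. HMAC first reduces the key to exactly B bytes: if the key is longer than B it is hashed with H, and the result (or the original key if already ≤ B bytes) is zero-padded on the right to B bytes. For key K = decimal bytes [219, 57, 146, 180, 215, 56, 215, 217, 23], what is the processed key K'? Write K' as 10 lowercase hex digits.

|K| = 9 > B = 5, so first hash the key.
H(K): sum = 219+57+146+180+215+56+215+217+23 = 1328 → 05 30.
Zero-pad H(K) = 05 30 to 5 bytes: K' = 05 30 00 00 00.

0530000000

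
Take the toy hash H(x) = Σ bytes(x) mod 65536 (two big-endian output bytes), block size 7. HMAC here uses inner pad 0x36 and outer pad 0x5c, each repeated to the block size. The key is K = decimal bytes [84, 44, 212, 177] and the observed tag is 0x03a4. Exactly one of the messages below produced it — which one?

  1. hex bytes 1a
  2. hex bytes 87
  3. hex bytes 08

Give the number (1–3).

Key decimal bytes [84, 44, 212, 177] = 54 2c d4 b1 is 4 bytes ≤ B = 7; zero-pad to 7 bytes: K' = 54 2c d4 b1 00 00 00.
K' ⊕ ipad = 62 1a e2 87 36 36 36; K' ⊕ opad = 08 70 88 ed 5c 5c 5c.
m1: inner = H(62 1a e2 87 36 36 36 1a) = 02 a1; tag = H(08 70 88 ed 5c 5c 5c 02 a1) = 03a4 ← matches
m2: inner = H(62 1a e2 87 36 36 36 87) = 03 0e; tag = H(08 70 88 ed 5c 5c 5c 03 0e) = 0312
m3: inner = H(62 1a e2 87 36 36 36 08) = 02 8f; tag = H(08 70 88 ed 5c 5c 5c 02 8f) = 0392

1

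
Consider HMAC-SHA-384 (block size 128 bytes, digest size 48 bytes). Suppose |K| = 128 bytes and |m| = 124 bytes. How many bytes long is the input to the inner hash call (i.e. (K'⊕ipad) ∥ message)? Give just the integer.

Key is 128 ≤ 128 bytes, zero-padded: |K'| = 128.
Inner input = (K'⊕ipad) ∥ m → 128 + 124 = 252 bytes.

252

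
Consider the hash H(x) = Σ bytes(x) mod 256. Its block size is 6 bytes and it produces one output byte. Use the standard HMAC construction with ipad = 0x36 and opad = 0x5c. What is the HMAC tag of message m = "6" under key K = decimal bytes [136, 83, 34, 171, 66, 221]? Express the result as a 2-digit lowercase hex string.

Key decimal bytes [136, 83, 34, 171, 66, 221] = 88 53 22 ab 42 dd is exactly B = 6 bytes: K' = 88 53 22 ab 42 dd.
K' ⊕ ipad = be 65 14 9d 74 eb.  K' ⊕ opad = d4 0f 7e f7 1e 81.
Inner input = (K'⊕ipad) ∥ m = be 65 14 9d 74 eb ∥ 36.
Inner hash: sum = 190+101+20+157+116+235+54 = 873; mod 256 = 105 → 69.
Outer input = (K'⊕opad) ∥ inner = d4 0f 7e f7 1e 81 ∥ 69.
Outer hash (tag): sum = 212+15+126+247+30+129+105 = 864; mod 256 = 96 → 60.

60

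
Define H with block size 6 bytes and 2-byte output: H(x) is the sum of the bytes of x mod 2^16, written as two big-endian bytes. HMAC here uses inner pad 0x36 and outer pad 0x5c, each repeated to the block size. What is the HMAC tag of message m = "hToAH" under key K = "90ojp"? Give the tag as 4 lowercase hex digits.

02be

Key "90ojp" = 39 30 6f 6a 70 is 5 bytes ≤ B = 6; zero-pad to 6 bytes: K' = 39 30 6f 6a 70 00.
K' ⊕ ipad = 0f 06 59 5c 46 36.  K' ⊕ opad = 65 6c 33 36 2c 5c.
Inner input = (K'⊕ipad) ∥ m = 0f 06 59 5c 46 36 ∥ 68 54 6f 41 48.
Inner hash: sum = 15+6+89+92+70+54+104+84+111+65+72 = 762 → 02 fa.
Outer input = (K'⊕opad) ∥ inner = 65 6c 33 36 2c 5c ∥ 02 fa.
Outer hash (tag): sum = 101+108+51+54+44+92+2+250 = 702 → 02 be.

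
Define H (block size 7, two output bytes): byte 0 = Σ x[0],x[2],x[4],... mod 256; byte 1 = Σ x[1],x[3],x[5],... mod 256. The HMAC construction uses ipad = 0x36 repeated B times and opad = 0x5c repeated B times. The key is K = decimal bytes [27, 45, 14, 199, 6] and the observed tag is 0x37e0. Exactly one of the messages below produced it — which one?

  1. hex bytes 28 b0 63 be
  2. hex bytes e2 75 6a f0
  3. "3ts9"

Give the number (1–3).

Key decimal bytes [27, 45, 14, 199, 6] = 1b 2d 0e c7 06 is 5 bytes ≤ B = 7; zero-pad to 7 bytes: K' = 1b 2d 0e c7 06 00 00.
K' ⊕ ipad = 2d 1b 38 f1 30 36 36; K' ⊕ opad = 47 71 52 9b 5a 5c 5c.
m1: inner = H(2d 1b 38 f1 30 36 36 28 b0 63 be) = 39 cd; tag = H(47 71 52 9b 5a 5c 5c 39 cd) = 1ca1
m2: inner = H(2d 1b 38 f1 30 36 36 e2 75 6a f0) = 30 8e; tag = H(47 71 52 9b 5a 5c 5c 30 8e) = dd98
m3: inner = H(2d 1b 38 f1 30 36 36 33 74 73 39) = 78 e8; tag = H(47 71 52 9b 5a 5c 5c 78 e8) = 37e0 ← matches

3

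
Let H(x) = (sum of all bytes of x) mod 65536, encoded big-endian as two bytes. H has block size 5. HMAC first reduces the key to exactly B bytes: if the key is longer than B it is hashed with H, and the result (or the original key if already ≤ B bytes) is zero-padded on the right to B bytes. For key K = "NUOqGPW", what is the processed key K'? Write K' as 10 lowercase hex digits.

0251000000

|K| = 7 > B = 5, so first hash the key.
H(K): sum = 78+85+79+113+71+80+87 = 593 → 02 51.
Zero-pad H(K) = 02 51 to 5 bytes: K' = 02 51 00 00 00.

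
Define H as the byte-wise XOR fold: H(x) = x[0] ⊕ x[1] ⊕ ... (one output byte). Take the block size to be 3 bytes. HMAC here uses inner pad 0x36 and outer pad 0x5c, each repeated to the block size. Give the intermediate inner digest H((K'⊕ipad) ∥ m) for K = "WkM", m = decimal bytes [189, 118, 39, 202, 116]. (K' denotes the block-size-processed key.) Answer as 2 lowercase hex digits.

Key "WkM" = 57 6b 4d is exactly B = 3 bytes: K' = 57 6b 4d.
K' ⊕ ipad = 61 5d 7b.
Inner input = 61 5d 7b ∥ bd 76 27 ca 74.
Inner hash: XOR 61⊕5d⊕7b⊕bd⊕76⊕27⊕ca⊕74 = 15.

15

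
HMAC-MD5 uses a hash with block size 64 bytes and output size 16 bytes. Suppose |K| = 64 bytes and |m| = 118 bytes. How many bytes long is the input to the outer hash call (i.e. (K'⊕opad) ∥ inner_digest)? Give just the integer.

Key is 64 ≤ 64 bytes, zero-padded: |K'| = 64.
Outer input = (K'⊕opad) ∥ H(inner) → 64 + 16 = 80 bytes.

80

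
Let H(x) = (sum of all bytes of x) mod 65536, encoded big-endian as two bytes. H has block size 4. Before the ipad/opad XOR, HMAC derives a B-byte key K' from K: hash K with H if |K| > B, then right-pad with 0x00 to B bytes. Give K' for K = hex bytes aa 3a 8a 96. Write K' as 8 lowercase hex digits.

Key hex bytes aa 3a 8a 96 is exactly B = 4 bytes: K' = aa 3a 8a 96.

aa3a8a96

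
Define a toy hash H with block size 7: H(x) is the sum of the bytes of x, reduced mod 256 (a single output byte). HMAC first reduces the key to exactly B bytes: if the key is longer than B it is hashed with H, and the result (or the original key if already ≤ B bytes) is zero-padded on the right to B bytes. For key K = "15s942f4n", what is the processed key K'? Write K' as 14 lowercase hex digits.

|K| = 9 > B = 7, so first hash the key.
H(K): sum = 49+53+115+57+52+50+102+52+110 = 640; mod 256 = 128 → 80.
Zero-pad H(K) = 80 to 7 bytes: K' = 80 00 00 00 00 00 00.

80000000000000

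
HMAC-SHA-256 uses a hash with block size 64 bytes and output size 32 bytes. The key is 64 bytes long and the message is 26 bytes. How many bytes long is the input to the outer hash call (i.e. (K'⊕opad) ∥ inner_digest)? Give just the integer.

96

Key is 64 ≤ 64 bytes, zero-padded: |K'| = 64.
Outer input = (K'⊕opad) ∥ H(inner) → 64 + 32 = 96 bytes.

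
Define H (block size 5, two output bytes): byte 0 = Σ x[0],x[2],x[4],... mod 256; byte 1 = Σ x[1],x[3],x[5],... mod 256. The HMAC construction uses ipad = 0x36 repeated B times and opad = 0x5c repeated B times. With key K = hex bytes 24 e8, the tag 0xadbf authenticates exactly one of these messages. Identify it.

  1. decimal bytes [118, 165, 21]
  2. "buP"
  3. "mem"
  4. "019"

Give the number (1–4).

4

Key hex bytes 24 e8 is 2 bytes ≤ B = 5; zero-pad to 5 bytes: K' = 24 e8 00 00 00.
K' ⊕ ipad = 12 de 36 36 36; K' ⊕ opad = 78 b4 5c 5c 5c.
m1: inner = H(12 de 36 36 36 76 a5 15) = 23 9f; tag = H(78 b4 5c 5c 5c 23 9f) = cf33
m2: inner = H(12 de 36 36 36 62 75 50) = f3 c6; tag = H(78 b4 5c 5c 5c f3 c6) = f603
m3: inner = H(12 de 36 36 36 6d 65 6d) = e3 ee; tag = H(78 b4 5c 5c 5c e3 ee) = 1ef3
m4: inner = H(12 de 36 36 36 30 31 39) = af 7d; tag = H(78 b4 5c 5c 5c af 7d) = adbf ← matches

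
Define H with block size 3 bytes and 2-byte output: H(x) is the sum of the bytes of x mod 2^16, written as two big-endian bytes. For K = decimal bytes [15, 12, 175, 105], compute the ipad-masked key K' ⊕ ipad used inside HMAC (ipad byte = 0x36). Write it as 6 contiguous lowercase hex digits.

370536

Key decimal bytes [15, 12, 175, 105] = 0f 0c af 69 is 4 bytes > B = 3, so hash it first: H(key) = 01 33, then zero-pad to 3 bytes: K' = 01 33 00.
XOR each byte with 0x36: 01⊕36=37, 33⊕36=05, 00⊕36=36.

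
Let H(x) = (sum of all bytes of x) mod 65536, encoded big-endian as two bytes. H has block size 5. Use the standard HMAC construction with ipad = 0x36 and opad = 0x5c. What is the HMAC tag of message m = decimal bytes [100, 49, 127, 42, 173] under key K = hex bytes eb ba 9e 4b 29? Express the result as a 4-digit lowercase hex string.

0387

Key hex bytes eb ba 9e 4b 29 is exactly B = 5 bytes: K' = eb ba 9e 4b 29.
K' ⊕ ipad = dd 8c a8 7d 1f.  K' ⊕ opad = b7 e6 c2 17 75.
Inner input = (K'⊕ipad) ∥ m = dd 8c a8 7d 1f ∥ 64 31 7f 2a ad.
Inner hash: sum = 221+140+168+125+31+100+49+127+42+173 = 1176 → 04 98.
Outer input = (K'⊕opad) ∥ inner = b7 e6 c2 17 75 ∥ 04 98.
Outer hash (tag): sum = 183+230+194+23+117+4+152 = 903 → 03 87.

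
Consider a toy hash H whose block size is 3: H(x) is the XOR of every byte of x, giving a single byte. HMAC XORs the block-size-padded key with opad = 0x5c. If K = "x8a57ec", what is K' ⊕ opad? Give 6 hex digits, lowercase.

Key "x8a57ec" = 78 38 61 35 37 65 63 is 7 bytes > B = 3, so hash it first: H(key) = 25, then zero-pad to 3 bytes: K' = 25 00 00.
XOR each byte with 0x5c: 25⊕5c=79, 00⊕5c=5c, 00⊕5c=5c.

795c5c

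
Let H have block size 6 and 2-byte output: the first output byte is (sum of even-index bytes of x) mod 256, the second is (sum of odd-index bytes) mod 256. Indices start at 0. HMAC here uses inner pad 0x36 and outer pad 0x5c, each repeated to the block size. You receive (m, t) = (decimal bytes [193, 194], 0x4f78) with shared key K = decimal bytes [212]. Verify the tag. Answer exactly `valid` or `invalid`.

valid

Key decimal bytes [212] = d4 is 1 byte ≤ B = 6; zero-pad to 6 bytes: K' = d4 00 00 00 00 00.
K' ⊕ ipad = e2 36 36 36 36 36; K' ⊕ opad = 88 5c 5c 5c 5c 5c.
Inner hash: even-index sum = 527 mod 256 = 15; odd-index sum = 356 mod 256 = 100 → 0f 64.
Outer hash (recomputed tag): even-index sum = 335 mod 256 = 79; odd-index sum = 376 mod 256 = 120 → 4f 78.
Recomputed tag = 4f78; claimed = 4f78 → match.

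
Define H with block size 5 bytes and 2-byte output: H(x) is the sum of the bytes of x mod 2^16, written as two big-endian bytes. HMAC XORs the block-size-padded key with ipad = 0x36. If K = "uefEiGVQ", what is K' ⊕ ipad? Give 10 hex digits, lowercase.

Key "uefEiGVQ" = 75 65 66 45 69 47 56 51 is 8 bytes > B = 5, so hash it first: H(key) = 02 dc, then zero-pad to 5 bytes: K' = 02 dc 00 00 00.
XOR each byte with 0x36: 02⊕36=34, dc⊕36=ea, 00⊕36=36, 00⊕36=36, 00⊕36=36.

34ea363636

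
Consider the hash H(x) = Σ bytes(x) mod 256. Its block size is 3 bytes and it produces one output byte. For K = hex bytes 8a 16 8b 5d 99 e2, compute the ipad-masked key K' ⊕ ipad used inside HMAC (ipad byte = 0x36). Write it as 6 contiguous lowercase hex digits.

353636

Key hex bytes 8a 16 8b 5d 99 e2 is 6 bytes > B = 3, so hash it first: H(key) = 03, then zero-pad to 3 bytes: K' = 03 00 00.
XOR each byte with 0x36: 03⊕36=35, 00⊕36=36, 00⊕36=36.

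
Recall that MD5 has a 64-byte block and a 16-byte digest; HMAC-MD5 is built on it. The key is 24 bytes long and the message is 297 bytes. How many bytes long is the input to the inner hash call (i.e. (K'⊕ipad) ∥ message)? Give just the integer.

361

Key is 24 ≤ 64 bytes, zero-padded: |K'| = 64.
Inner input = (K'⊕ipad) ∥ m → 64 + 297 = 361 bytes.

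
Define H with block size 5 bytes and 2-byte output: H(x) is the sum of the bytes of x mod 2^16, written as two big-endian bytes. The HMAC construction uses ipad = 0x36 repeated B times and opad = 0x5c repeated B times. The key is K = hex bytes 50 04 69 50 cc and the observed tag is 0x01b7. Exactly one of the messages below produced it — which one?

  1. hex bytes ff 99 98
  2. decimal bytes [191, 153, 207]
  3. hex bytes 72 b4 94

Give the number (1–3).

2

Key hex bytes 50 04 69 50 cc is exactly B = 5 bytes: K' = 50 04 69 50 cc.
K' ⊕ ipad = 66 32 5f 66 fa; K' ⊕ opad = 0c 58 35 0c 90.
m1: inner = H(66 32 5f 66 fa ff 99 98) = 04 87; tag = H(0c 58 35 0c 90 04 87) = 01c0
m2: inner = H(66 32 5f 66 fa bf 99 cf) = 04 7e; tag = H(0c 58 35 0c 90 04 7e) = 01b7 ← matches
m3: inner = H(66 32 5f 66 fa 72 b4 94) = 04 11; tag = H(0c 58 35 0c 90 04 11) = 014a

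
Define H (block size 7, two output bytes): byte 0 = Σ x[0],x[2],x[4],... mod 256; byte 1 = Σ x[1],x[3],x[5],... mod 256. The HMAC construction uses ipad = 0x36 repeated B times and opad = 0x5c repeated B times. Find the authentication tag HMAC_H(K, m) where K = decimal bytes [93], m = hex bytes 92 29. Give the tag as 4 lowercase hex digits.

494a

Key decimal bytes [93] = 5d is 1 byte ≤ B = 7; zero-pad to 7 bytes: K' = 5d 00 00 00 00 00 00.
K' ⊕ ipad = 6b 36 36 36 36 36 36.  K' ⊕ opad = 01 5c 5c 5c 5c 5c 5c.
Inner input = (K'⊕ipad) ∥ m = 6b 36 36 36 36 36 36 ∥ 92 29.
Inner hash: even-index sum = 310 mod 256 = 54; odd-index sum = 308 mod 256 = 52 → 36 34.
Outer input = (K'⊕opad) ∥ inner = 01 5c 5c 5c 5c 5c 5c ∥ 36 34.
Outer hash (tag): even-index sum = 329 mod 256 = 73; odd-index sum = 330 mod 256 = 74 → 49 4a.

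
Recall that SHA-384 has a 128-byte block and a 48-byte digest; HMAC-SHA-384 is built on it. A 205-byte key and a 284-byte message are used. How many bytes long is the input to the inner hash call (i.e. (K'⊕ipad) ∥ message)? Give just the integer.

412

Key is 205 > 128 bytes, so it is hashed to 48 bytes then zero-padded to 128: |K'| = 128.
Inner input = (K'⊕ipad) ∥ m → 128 + 284 = 412 bytes.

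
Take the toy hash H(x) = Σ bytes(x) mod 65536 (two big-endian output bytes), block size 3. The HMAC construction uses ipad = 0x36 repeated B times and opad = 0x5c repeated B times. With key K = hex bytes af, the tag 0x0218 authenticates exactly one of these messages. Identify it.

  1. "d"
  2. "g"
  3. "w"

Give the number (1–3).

Key hex bytes af is 1 byte ≤ B = 3; zero-pad to 3 bytes: K' = af 00 00.
K' ⊕ ipad = 99 36 36; K' ⊕ opad = f3 5c 5c.
m1: inner = H(99 36 36 64) = 01 69; tag = H(f3 5c 5c 01 69) = 0215
m2: inner = H(99 36 36 67) = 01 6c; tag = H(f3 5c 5c 01 6c) = 0218 ← matches
m3: inner = H(99 36 36 77) = 01 7c; tag = H(f3 5c 5c 01 7c) = 0228

2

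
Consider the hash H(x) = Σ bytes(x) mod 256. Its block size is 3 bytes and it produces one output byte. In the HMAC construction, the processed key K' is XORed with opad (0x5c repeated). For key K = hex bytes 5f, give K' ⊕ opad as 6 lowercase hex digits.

Key hex bytes 5f is 1 byte ≤ B = 3; zero-pad to 3 bytes: K' = 5f 00 00.
XOR each byte with 0x5c: 5f⊕5c=03, 00⊕5c=5c, 00⊕5c=5c.

035c5c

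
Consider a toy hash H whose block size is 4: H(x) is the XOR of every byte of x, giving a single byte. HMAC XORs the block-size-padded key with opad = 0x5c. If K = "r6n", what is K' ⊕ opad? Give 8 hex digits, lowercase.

Key "r6n" = 72 36 6e is 3 bytes ≤ B = 4; zero-pad to 4 bytes: K' = 72 36 6e 00.
XOR each byte with 0x5c: 72⊕5c=2e, 36⊕5c=6a, 6e⊕5c=32, 00⊕5c=5c.

2e6a325c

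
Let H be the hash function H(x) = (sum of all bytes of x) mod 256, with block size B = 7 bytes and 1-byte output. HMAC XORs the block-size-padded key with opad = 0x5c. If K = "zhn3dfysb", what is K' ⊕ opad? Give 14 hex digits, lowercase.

Key "zhn3dfysb" = 7a 68 6e 33 64 66 79 73 62 is 9 bytes > B = 7, so hash it first: H(key) = 9b, then zero-pad to 7 bytes: K' = 9b 00 00 00 00 00 00.
XOR each byte with 0x5c: 9b⊕5c=c7, 00⊕5c=5c, 00⊕5c=5c, 00⊕5c=5c, 00⊕5c=5c, 00⊕5c=5c, 00⊕5c=5c.

c75c5c5c5c5c5c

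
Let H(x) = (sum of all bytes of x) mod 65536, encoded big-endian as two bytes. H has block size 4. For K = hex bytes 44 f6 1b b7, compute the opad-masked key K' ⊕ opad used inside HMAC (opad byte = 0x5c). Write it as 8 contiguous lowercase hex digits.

Key hex bytes 44 f6 1b b7 is exactly B = 4 bytes: K' = 44 f6 1b b7.
XOR each byte with 0x5c: 44⊕5c=18, f6⊕5c=aa, 1b⊕5c=47, b7⊕5c=eb.

18aa47eb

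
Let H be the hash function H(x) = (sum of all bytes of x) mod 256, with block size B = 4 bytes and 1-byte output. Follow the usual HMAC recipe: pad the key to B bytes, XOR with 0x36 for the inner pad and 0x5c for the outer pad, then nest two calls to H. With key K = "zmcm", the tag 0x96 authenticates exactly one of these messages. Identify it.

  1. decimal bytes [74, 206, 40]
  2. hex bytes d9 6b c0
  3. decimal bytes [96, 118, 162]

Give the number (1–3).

3

Key "zmcm" = 7a 6d 63 6d is exactly B = 4 bytes: K' = 7a 6d 63 6d.
K' ⊕ ipad = 4c 5b 55 5b; K' ⊕ opad = 26 31 3f 31.
m1: inner = H(4c 5b 55 5b 4a ce 28) = 97; tag = H(26 31 3f 31 97) = 5e
m2: inner = H(4c 5b 55 5b d9 6b c0) = 5b; tag = H(26 31 3f 31 5b) = 22
m3: inner = H(4c 5b 55 5b 60 76 a2) = cf; tag = H(26 31 3f 31 cf) = 96 ← matches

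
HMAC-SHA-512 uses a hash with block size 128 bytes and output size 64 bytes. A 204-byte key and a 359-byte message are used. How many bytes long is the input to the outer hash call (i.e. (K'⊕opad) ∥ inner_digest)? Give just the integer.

Key is 204 > 128 bytes, so it is hashed to 64 bytes then zero-padded to 128: |K'| = 128.
Outer input = (K'⊕opad) ∥ H(inner) → 128 + 64 = 192 bytes.

192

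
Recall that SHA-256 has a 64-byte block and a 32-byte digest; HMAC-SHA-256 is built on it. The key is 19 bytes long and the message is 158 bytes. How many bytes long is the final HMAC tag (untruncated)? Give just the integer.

The tag is one SHA-256 digest: 32 bytes.

32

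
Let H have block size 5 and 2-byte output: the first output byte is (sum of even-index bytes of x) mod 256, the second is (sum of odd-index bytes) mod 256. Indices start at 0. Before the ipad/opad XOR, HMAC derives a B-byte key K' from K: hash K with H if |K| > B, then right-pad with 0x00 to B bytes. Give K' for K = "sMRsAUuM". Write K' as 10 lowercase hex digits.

7b62000000

|K| = 8 > B = 5, so first hash the key.
H(K): even-index sum = 379 mod 256 = 123; odd-index sum = 354 mod 256 = 98 → 7b 62.
Zero-pad H(K) = 7b 62 to 5 bytes: K' = 7b 62 00 00 00.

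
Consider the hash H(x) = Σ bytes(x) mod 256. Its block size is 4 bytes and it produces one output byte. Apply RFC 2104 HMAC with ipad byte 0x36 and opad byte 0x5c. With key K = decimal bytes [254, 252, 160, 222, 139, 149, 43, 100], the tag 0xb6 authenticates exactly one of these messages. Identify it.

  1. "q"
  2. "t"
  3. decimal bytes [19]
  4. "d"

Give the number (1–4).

Key decimal bytes [254, 252, 160, 222, 139, 149, 43, 100] = fe fc a0 de 8b 95 2b 64 is 8 bytes > B = 4, so hash it first: H(key) = 27, then zero-pad to 4 bytes: K' = 27 00 00 00.
K' ⊕ ipad = 11 36 36 36; K' ⊕ opad = 7b 5c 5c 5c.
m1: inner = H(11 36 36 36 71) = 24; tag = H(7b 5c 5c 5c 24) = b3
m2: inner = H(11 36 36 36 74) = 27; tag = H(7b 5c 5c 5c 27) = b6 ← matches
m3: inner = H(11 36 36 36 13) = c6; tag = H(7b 5c 5c 5c c6) = 55
m4: inner = H(11 36 36 36 64) = 17; tag = H(7b 5c 5c 5c 17) = a6

2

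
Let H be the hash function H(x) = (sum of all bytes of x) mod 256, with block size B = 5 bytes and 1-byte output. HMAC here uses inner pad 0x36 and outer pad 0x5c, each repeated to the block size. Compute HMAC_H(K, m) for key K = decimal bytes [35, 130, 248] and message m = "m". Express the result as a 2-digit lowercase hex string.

Key decimal bytes [35, 130, 248] = 23 82 f8 is 3 bytes ≤ B = 5; zero-pad to 5 bytes: K' = 23 82 f8 00 00.
K' ⊕ ipad = 15 b4 ce 36 36.  K' ⊕ opad = 7f de a4 5c 5c.
Inner input = (K'⊕ipad) ∥ m = 15 b4 ce 36 36 ∥ 6d.
Inner hash: sum = 21+180+206+54+54+109 = 624; mod 256 = 112 → 70.
Outer input = (K'⊕opad) ∥ inner = 7f de a4 5c 5c ∥ 70.
Outer hash (tag): sum = 127+222+164+92+92+112 = 809; mod 256 = 41 → 29.

29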